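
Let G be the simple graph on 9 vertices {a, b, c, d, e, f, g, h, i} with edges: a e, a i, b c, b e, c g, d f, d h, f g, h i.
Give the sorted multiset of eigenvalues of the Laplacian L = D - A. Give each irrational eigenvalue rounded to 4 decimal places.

With the vertex order [a, b, c, d, e, f, g, h, i], the degrees are [2, 2, 2, 2, 2, 2, 2, 2, 2], giving D = diag(2, 2, 2, 2, 2, 2, 2, 2, 2) and L = D - A. The multiplicity of 0 as a Laplacian eigenvalue equals the number of connected components. The single zero eigenvalue shows the graph is connected.

[0, 0.4679, 0.4679, 1.6527, 1.6527, 3, 3, 3.8794, 3.8794]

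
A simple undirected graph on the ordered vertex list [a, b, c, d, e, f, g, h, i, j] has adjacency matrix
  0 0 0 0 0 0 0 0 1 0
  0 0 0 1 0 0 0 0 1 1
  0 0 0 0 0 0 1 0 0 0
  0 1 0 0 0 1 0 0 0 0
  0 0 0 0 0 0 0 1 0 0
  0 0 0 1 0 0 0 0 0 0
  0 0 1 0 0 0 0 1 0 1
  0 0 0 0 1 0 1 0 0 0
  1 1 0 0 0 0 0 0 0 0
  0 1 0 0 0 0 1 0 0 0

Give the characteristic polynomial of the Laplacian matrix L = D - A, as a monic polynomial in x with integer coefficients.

x^10 - 18x^9 + 134x^8 - 536x^7 + 1253x^6 - 1744x^5 + 1412x^4 - 624x^3 + 133x^2 - 10x

Reading degrees in the order [a, b, c, d, e, f, g, h, i, j] gives [1, 3, 1, 2, 1, 1, 3, 2, 2, 2]; set D = diag(1, 3, 1, 2, 1, 1, 3, 2, 2, 2) and form L = D - A. Computing det(xI - L) by cofactor expansion (or equivalently via sum-over-permutations) gives x^10 - 18x^9 + 134x^8 - 536x^7 + 1253x^6 - 1744x^5 + 1412x^4 - 624x^3 + 133x^2 - 10x. The constant term is 0 because L is singular (the all-ones vector lies in its kernel). By the matrix-tree theorem the graph has (1/10) * product of the nonzero eigenvalues = 1 spanning tree.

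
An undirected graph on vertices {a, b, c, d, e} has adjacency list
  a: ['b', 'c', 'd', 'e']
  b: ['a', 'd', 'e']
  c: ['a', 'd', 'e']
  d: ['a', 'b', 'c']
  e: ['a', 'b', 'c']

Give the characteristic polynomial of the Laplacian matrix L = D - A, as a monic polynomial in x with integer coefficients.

x^5 - 16x^4 + 94x^3 - 240x^2 + 225x

Each diagonal entry of L is the vertex degree and each off-diagonal entry is -1 where an edge is present, 0 otherwise; in the order [a, b, c, d, e] the diagonal is [4, 3, 3, 3, 3]. The eigenvalues of L are [0, 3, 3, 5, 5]; the characteristic polynomial is the product of (x - lambda_i), which multiplies out to x^5 - 16x^4 + 94x^3 - 240x^2 + 225x. The coefficient of x^4 equals -trace(L) = -16, matching the sum of degrees.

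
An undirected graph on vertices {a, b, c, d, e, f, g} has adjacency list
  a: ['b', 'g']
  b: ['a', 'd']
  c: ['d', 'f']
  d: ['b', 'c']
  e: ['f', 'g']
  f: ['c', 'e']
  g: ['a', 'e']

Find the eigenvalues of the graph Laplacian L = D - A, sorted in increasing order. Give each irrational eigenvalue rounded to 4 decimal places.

Each diagonal entry of L is the vertex degree and each off-diagonal entry is -1 where an edge is present, 0 otherwise; in the order [a, b, c, d, e, f, g] the diagonal is [2, 2, 2, 2, 2, 2, 2]. Since every row of L sums to 0, the all-ones vector is in the kernel and 0 is an eigenvalue.

[0, 0.7530, 0.7530, 2.4450, 2.4450, 3.8019, 3.8019]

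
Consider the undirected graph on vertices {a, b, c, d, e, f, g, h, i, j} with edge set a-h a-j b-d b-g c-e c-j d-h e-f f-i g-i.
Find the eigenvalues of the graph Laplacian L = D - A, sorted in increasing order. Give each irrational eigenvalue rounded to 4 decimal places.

[0, 0.3820, 0.3820, 1.3820, 1.3820, 2.6180, 2.6180, 3.6180, 3.6180, 4]

Reading degrees in the order [a, b, c, d, e, f, g, h, i, j] gives [2, 2, 2, 2, 2, 2, 2, 2, 2, 2]; set D = diag(2, 2, 2, 2, 2, 2, 2, 2, 2, 2) and form L = D - A. Diagonalising L (or applying a numerical eigensolver to the 10x10 matrix) gives the spectrum above. The largest eigenvalue, 4, is at most the vertex count 10.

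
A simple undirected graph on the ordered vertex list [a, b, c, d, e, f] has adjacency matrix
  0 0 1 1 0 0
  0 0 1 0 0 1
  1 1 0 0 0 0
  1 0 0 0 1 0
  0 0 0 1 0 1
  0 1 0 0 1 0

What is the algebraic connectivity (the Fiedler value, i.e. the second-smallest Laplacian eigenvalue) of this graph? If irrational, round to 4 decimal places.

Reading degrees in the order [a, b, c, d, e, f] gives [2, 2, 2, 2, 2, 2]; set D = diag(2, 2, 2, 2, 2, 2) and form L = D - A. The sorted Laplacian eigenvalues are [0, 1, 1, 3, 3, 4]; the algebraic connectivity is the second entry, 1.

1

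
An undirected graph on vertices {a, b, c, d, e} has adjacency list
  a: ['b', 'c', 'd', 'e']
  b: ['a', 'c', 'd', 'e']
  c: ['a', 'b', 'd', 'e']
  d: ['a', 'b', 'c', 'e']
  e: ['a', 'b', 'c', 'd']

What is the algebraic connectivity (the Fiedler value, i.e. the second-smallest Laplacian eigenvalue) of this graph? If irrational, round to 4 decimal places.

Reading degrees in the order [a, b, c, d, e] gives [4, 4, 4, 4, 4]; set D = diag(4, 4, 4, 4, 4) and form L = D - A. Computing the eigenvalues of L and sorting gives [0, 5, 5, 5, 5]. The Fiedler value lambda_2 = 5 is strictly positive, so the graph is connected. By the matrix-tree theorem the graph has (1/5) * product of the nonzero eigenvalues = 125 spanning trees. There is one zero in the spectrum, matching the 1 component.

5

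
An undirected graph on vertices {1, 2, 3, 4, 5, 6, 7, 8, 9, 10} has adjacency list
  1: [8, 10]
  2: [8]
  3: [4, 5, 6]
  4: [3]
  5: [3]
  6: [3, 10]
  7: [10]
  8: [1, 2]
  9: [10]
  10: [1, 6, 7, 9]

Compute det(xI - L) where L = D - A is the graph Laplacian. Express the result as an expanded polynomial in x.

Each diagonal entry of L is the vertex degree and each off-diagonal entry is -1 where an edge is present, 0 otherwise; in the order [1, 2, 3, 4, 5, 6, 7, 8, 9, 10] the diagonal is [2, 1, 3, 1, 1, 2, 1, 2, 1, 4]. Computing det(xI - L) by cofactor expansion (or equivalently via sum-over-permutations) gives x^10 - 18x^9 + 132x^8 - 514x^7 + 1164x^6 - 1580x^5 + 1272x^4 - 574x^3 + 127x^2 - 10x. Since p(0) = det(-L) = 0, x divides p(x). There is one zero in the spectrum, matching the 1 component. The largest eigenvalue, 5.2050, is at most the vertex count 10.

x^10 - 18x^9 + 132x^8 - 514x^7 + 1164x^6 - 1580x^5 + 1272x^4 - 574x^3 + 127x^2 - 10x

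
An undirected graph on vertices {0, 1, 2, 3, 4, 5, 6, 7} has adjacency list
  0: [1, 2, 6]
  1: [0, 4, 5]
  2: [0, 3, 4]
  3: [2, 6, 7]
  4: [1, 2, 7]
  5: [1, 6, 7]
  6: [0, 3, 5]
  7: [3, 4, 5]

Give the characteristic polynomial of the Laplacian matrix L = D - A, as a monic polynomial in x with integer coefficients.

Reading degrees in the order [0, 1, 2, 3, 4, 5, 6, 7] gives [3, 3, 3, 3, 3, 3, 3, 3]; set D = diag(3, 3, 3, 3, 3, 3, 3, 3) and form L = D - A. Computing det(xI - L) by cofactor expansion (or equivalently via sum-over-permutations) gives x^8 - 24x^7 + 240x^6 - 1296x^5 + 4080x^4 - 7488x^3 + 7424x^2 - 3072x. The coefficient of x^7 equals -trace(L) = -24, matching the sum of degrees. The eigenvalues sum to 24, which equals trace(L) = 2|E|.

x^8 - 24x^7 + 240x^6 - 1296x^5 + 4080x^4 - 7488x^3 + 7424x^2 - 3072x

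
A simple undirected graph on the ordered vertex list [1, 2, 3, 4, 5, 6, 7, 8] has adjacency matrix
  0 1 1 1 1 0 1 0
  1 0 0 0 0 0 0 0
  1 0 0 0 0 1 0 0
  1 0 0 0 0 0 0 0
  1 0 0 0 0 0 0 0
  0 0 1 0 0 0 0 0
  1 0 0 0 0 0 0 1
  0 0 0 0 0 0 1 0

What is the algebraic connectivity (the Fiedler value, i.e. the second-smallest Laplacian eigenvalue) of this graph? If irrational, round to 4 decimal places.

0.3820

Reading degrees in the order [1, 2, 3, 4, 5, 6, 7, 8] gives [5, 1, 2, 1, 1, 1, 2, 1]; set D = diag(5, 1, 2, 1, 1, 1, 2, 1) and form L = D - A. The sorted Laplacian eigenvalues are [0, 0.3820, 0.5607, 1, 1, 2.3389, 2.6180, 6.1004]; the algebraic connectivity is the second entry, 0.3820. By the matrix-tree theorem the graph has (1/8) * product of the nonzero eigenvalues = 1 spanning tree. The largest eigenvalue, 6.1004, is at most the vertex count 8.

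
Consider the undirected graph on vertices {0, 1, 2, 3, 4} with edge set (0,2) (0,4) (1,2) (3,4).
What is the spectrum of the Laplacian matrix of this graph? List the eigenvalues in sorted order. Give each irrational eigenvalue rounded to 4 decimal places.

[0, 0.3820, 1.3820, 2.6180, 3.6180]

Each diagonal entry of L is the vertex degree and each off-diagonal entry is -1 where an edge is present, 0 otherwise; in the order [0, 1, 2, 3, 4] the diagonal is [2, 1, 2, 1, 2]. Since every row of L sums to 0, the all-ones vector is in the kernel and 0 is an eigenvalue. By the matrix-tree theorem the graph has (1/5) * product of the nonzero eigenvalues = 1 spanning tree.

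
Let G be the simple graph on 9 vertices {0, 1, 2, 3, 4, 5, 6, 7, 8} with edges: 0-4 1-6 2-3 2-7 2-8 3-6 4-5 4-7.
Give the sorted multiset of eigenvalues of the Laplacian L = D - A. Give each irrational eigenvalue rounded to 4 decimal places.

[0, 0.1658, 0.4679, 1, 1.3434, 1.6527, 3, 3.8794, 4.4909]

With the vertex order [0, 1, 2, 3, 4, 5, 6, 7, 8], the degrees are [1, 1, 3, 2, 3, 1, 2, 2, 1], giving D = diag(1, 1, 3, 2, 3, 1, 2, 2, 1) and L = D - A. The multiplicity of 0 as a Laplacian eigenvalue equals the number of connected components. The single zero eigenvalue shows the graph is connected. The eigenvalues sum to 16, which equals trace(L) = 2|E|. The largest eigenvalue, 4.4909, is at most the vertex count 9.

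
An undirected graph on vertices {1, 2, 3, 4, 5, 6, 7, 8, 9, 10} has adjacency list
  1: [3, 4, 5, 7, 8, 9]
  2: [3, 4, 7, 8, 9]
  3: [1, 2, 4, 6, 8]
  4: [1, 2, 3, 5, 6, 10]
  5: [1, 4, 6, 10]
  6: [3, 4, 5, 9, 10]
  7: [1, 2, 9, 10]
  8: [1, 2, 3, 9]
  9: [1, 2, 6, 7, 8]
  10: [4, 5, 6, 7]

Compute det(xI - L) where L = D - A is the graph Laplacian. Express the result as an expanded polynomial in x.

x^10 - 48x^9 + 1010x^8 - 12220x^7 + 93617x^6 - 470488x^5 + 1549268x^4 - 3218308x^3 + 3819480x^2 - 1968200x

With the vertex order [1, 2, 3, 4, 5, 6, 7, 8, 9, 10], the degrees are [6, 5, 5, 6, 4, 5, 4, 4, 5, 4], giving D = diag(6, 5, 5, 6, 4, 5, 4, 4, 5, 4) and L = D - A. Computing det(xI - L) by cofactor expansion (or equivalently via sum-over-permutations) gives x^10 - 48x^9 + 1010x^8 - 12220x^7 + 93617x^6 - 470488x^5 + 1549268x^4 - 3218308x^3 + 3819480x^2 - 1968200x. The constant term is 0 because L is singular (the all-ones vector lies in its kernel). There is one zero in the spectrum, matching the 1 component.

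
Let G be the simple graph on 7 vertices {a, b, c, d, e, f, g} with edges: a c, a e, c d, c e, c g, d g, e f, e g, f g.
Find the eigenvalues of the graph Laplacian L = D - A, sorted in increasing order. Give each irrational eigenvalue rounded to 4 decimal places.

With the vertex order [a, b, c, d, e, f, g], the degrees are [2, 0, 4, 2, 4, 2, 4], giving D = diag(2, 0, 4, 2, 4, 2, 4) and L = D - A. Since every row of L sums to 0, the all-ones vector is in the kernel and 0 is an eigenvalue. The 2 zero eigenvalues correspond to the 2 connected components. The eigenvalues sum to 18, which equals trace(L) = 2|E|.

[0, 0, 1.6972, 1.6972, 4, 5.3028, 5.3028]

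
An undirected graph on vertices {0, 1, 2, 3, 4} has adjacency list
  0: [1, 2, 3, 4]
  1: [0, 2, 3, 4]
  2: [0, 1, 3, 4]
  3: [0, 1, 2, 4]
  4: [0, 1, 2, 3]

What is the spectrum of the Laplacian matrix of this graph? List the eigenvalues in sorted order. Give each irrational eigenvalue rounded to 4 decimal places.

[0, 5, 5, 5, 5]

Each diagonal entry of L is the vertex degree and each off-diagonal entry is -1 where an edge is present, 0 otherwise; in the order [0, 1, 2, 3, 4] the diagonal is [4, 4, 4, 4, 4]. Diagonalising L (or applying a numerical eigensolver to the 5x5 matrix) gives the spectrum above. The single zero eigenvalue shows the graph is connected. The largest eigenvalue, 5, is at most the vertex count 5.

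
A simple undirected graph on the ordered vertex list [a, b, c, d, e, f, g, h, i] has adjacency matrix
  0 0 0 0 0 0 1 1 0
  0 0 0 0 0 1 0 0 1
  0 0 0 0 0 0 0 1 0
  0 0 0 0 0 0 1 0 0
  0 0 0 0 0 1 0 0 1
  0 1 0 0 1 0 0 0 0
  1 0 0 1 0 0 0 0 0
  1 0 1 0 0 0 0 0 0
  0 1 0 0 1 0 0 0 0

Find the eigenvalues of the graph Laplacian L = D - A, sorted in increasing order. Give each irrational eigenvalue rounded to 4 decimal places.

With the vertex order [a, b, c, d, e, f, g, h, i], the degrees are [2, 2, 1, 1, 2, 2, 2, 2, 2], giving D = diag(2, 2, 1, 1, 2, 2, 2, 2, 2) and L = D - A. Since every row of L sums to 0, the all-ones vector is in the kernel and 0 is an eigenvalue. The 2 zero eigenvalues correspond to the 2 connected components.

[0, 0, 0.3820, 1.3820, 2, 2, 2.6180, 3.6180, 4]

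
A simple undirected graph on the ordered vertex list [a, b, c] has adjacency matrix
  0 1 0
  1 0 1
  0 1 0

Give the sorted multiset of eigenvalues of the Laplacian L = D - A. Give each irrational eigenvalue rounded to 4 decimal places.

[0, 1, 3]

Each diagonal entry of L is the vertex degree and each off-diagonal entry is -1 where an edge is present, 0 otherwise; in the order [a, b, c] the diagonal is [1, 2, 1]. The multiplicity of 0 as a Laplacian eigenvalue equals the number of connected components. The single zero eigenvalue shows the graph is connected. The largest eigenvalue, 3, is at most the vertex count 3.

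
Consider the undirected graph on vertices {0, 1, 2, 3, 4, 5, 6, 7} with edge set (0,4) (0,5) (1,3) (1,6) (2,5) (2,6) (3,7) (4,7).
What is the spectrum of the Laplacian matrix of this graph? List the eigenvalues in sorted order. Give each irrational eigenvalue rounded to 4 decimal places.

[0, 0.5858, 0.5858, 2, 2, 3.4142, 3.4142, 4]

Each diagonal entry of L is the vertex degree and each off-diagonal entry is -1 where an edge is present, 0 otherwise; in the order [0, 1, 2, 3, 4, 5, 6, 7] the diagonal is [2, 2, 2, 2, 2, 2, 2, 2]. L is symmetric positive semidefinite, so every eigenvalue is real and nonnegative. The single zero eigenvalue shows the graph is connected. The largest eigenvalue, 4, is at most the vertex count 8. The eigenvalues sum to 16, which equals trace(L) = 2|E|.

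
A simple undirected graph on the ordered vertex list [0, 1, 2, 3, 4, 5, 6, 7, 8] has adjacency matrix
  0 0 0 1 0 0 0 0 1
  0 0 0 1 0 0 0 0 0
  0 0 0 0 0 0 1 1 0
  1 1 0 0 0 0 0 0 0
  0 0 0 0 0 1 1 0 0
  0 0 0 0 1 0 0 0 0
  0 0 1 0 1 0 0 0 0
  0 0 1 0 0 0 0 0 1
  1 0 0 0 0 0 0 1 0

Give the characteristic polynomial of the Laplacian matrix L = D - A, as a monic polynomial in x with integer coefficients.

Reading degrees in the order [0, 1, 2, 3, 4, 5, 6, 7, 8] gives [2, 1, 2, 2, 2, 1, 2, 2, 2]; set D = diag(2, 1, 2, 2, 2, 1, 2, 2, 2) and form L = D - A. L has integer entries, so p(x) = det(xI - L) has integer coefficients. Expanding the determinant yields x^9 - 16x^8 + 105x^7 - 364x^6 + 715x^5 - 792x^4 + 462x^3 - 120x^2 + 9x. The coefficient of x^8 equals -trace(L) = -16, matching the sum of degrees. The largest eigenvalue, 3.8794, is at most the vertex count 9.

x^9 - 16x^8 + 105x^7 - 364x^6 + 715x^5 - 792x^4 + 462x^3 - 120x^2 + 9x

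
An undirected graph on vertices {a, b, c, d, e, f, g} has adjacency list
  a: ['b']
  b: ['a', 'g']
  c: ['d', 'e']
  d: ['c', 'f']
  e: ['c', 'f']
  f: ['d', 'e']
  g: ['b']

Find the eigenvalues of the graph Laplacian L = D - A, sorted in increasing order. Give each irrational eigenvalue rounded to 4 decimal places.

With the vertex order [a, b, c, d, e, f, g], the degrees are [1, 2, 2, 2, 2, 2, 1], giving D = diag(1, 2, 2, 2, 2, 2, 1) and L = D - A. The multiplicity of 0 as a Laplacian eigenvalue equals the number of connected components. The 2 zero eigenvalues correspond to the 2 connected components. The largest eigenvalue, 4, is at most the vertex count 7.

[0, 0, 1, 2, 2, 3, 4]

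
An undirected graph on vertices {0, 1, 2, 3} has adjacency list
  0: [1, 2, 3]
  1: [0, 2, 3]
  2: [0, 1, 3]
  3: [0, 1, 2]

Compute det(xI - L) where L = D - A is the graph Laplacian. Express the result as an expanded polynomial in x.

Each diagonal entry of L is the vertex degree and each off-diagonal entry is -1 where an edge is present, 0 otherwise; in the order [0, 1, 2, 3] the diagonal is [3, 3, 3, 3]. The eigenvalues of L are [0, 4, 4, 4]; the characteristic polynomial is the product of (x - lambda_i), which multiplies out to x^4 - 12x^3 + 48x^2 - 64x. Since p(0) = det(-L) = 0, x divides p(x). The largest eigenvalue, 4, is at most the vertex count 4. The eigenvalues sum to 12, which equals trace(L) = 2|E|.

x^4 - 12x^3 + 48x^2 - 64x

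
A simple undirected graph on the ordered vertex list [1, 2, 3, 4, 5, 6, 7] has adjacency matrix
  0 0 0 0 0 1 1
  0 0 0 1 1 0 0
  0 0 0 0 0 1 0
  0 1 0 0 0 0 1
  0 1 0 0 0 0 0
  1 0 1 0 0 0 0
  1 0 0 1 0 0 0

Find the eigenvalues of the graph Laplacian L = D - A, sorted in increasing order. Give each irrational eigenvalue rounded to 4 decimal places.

Each diagonal entry of L is the vertex degree and each off-diagonal entry is -1 where an edge is present, 0 otherwise; in the order [1, 2, 3, 4, 5, 6, 7] the diagonal is [2, 2, 1, 2, 1, 2, 2]. Since every row of L sums to 0, the all-ones vector is in the kernel and 0 is an eigenvalue. The single zero eigenvalue shows the graph is connected. The largest eigenvalue, 3.8019, is at most the vertex count 7.

[0, 0.1981, 0.7530, 1.5550, 2.4450, 3.2470, 3.8019]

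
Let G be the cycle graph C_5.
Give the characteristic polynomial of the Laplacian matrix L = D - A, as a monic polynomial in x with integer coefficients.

x^5 - 10x^4 + 35x^3 - 50x^2 + 25x

The graph has 5 vertices and degree multiset [2, 2, 2, 2, 2]; D is the diagonal matrix of degrees and L = D - A. L has integer entries, so p(x) = det(xI - L) has integer coefficients. Expanding the determinant yields x^5 - 10x^4 + 35x^3 - 50x^2 + 25x. Since p(0) = det(-L) = 0, x divides p(x). The eigenvalues sum to 10, which equals trace(L) = 2|E|. By the matrix-tree theorem the graph has (1/5) * product of the nonzero eigenvalues = 5 spanning trees.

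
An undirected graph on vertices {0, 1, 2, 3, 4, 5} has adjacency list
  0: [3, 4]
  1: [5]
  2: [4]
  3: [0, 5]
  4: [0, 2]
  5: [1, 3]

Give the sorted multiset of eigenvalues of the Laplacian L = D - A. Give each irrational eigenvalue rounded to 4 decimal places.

Each diagonal entry of L is the vertex degree and each off-diagonal entry is -1 where an edge is present, 0 otherwise; in the order [0, 1, 2, 3, 4, 5] the diagonal is [2, 1, 1, 2, 2, 2]. The multiplicity of 0 as a Laplacian eigenvalue equals the number of connected components. The single zero eigenvalue shows the graph is connected. By the matrix-tree theorem the graph has (1/6) * product of the nonzero eigenvalues = 1 spanning tree. There is one zero in the spectrum, matching the 1 component.

[0, 0.2679, 1, 2, 3, 3.7321]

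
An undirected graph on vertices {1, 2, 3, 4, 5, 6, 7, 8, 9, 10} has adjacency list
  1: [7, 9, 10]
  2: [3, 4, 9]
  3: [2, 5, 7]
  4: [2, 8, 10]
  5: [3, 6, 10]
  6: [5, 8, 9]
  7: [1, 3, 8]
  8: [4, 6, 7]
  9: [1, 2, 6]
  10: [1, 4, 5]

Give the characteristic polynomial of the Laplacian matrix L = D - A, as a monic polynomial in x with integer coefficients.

Each diagonal entry of L is the vertex degree and each off-diagonal entry is -1 where an edge is present, 0 otherwise; in the order [1, 2, 3, 4, 5, 6, 7, 8, 9, 10] the diagonal is [3, 3, 3, 3, 3, 3, 3, 3, 3, 3]. The eigenvalues of L are [0, 2, 2, 2, 2, 2, 5, 5, 5, 5]; the characteristic polynomial is the product of (x - lambda_i), which multiplies out to x^10 - 30x^9 + 390x^8 - 2880x^7 + 13305x^6 - 39882x^5 + 77640x^4 - 94800x^3 + 66000x^2 - 20000x. The coefficient of x^9 equals -trace(L) = -30, matching the sum of degrees.

x^10 - 30x^9 + 390x^8 - 2880x^7 + 13305x^6 - 39882x^5 + 77640x^4 - 94800x^3 + 66000x^2 - 20000x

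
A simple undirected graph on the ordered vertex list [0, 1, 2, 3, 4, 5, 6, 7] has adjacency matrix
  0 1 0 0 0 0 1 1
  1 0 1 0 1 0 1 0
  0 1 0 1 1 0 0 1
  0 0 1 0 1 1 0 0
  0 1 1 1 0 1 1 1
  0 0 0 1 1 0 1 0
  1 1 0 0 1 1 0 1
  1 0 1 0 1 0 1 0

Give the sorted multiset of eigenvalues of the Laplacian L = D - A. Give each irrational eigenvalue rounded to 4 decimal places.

With the vertex order [0, 1, 2, 3, 4, 5, 6, 7], the degrees are [3, 4, 4, 3, 6, 3, 5, 4], giving D = diag(3, 4, 4, 3, 6, 3, 5, 4) and L = D - A. L is symmetric positive semidefinite, so every eigenvalue is real and nonnegative.

[0, 1.8540, 3.0244, 4, 4, 5.4441, 6.4920, 7.1855]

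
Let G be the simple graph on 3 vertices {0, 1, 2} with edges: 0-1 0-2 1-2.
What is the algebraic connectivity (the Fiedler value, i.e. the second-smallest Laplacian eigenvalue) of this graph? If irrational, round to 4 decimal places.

Each diagonal entry of L is the vertex degree and each off-diagonal entry is -1 where an edge is present, 0 otherwise; in the order [0, 1, 2] the diagonal is [2, 2, 2]. The smallest Laplacian eigenvalue is always 0. The next one, lambda_2 = 3, measures how hard the graph is to disconnect: larger values mean better connectivity.

3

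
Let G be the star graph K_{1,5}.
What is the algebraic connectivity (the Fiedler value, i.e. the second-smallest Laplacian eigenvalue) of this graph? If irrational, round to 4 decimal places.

1

The graph has 6 vertices and degree multiset [5, 1, 1, 1, 1, 1]; D is the diagonal matrix of degrees and L = D - A. The smallest Laplacian eigenvalue is always 0. The next one, lambda_2 = 1, measures how hard the graph is to disconnect: larger values mean better connectivity. By the matrix-tree theorem the graph has (1/6) * product of the nonzero eigenvalues = 1 spanning tree.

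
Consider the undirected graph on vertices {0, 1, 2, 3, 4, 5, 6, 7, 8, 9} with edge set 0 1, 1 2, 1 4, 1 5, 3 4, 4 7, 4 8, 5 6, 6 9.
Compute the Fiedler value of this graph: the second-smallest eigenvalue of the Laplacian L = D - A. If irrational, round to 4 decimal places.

Each diagonal entry of L is the vertex degree and each off-diagonal entry is -1 where an edge is present, 0 otherwise; in the order [0, 1, 2, 3, 4, 5, 6, 7, 8, 9] the diagonal is [1, 4, 1, 1, 4, 2, 2, 1, 1, 1]. Computing the eigenvalues of L and sorting gives [0, 0.2022, 0.4696, 1, 1, 1, 1.4719, 3.0620, 4.1122, 5.6821]. The Fiedler value lambda_2 = 0.2022 is strictly positive, so the graph is connected.

0.2022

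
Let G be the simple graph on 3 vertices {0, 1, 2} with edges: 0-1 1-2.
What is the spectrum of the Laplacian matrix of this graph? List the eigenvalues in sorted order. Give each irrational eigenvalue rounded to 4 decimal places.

Reading degrees in the order [0, 1, 2] gives [1, 2, 1]; set D = diag(1, 2, 1) and form L = D - A. L is symmetric positive semidefinite, so every eigenvalue is real and nonnegative. By the matrix-tree theorem the graph has (1/3) * product of the nonzero eigenvalues = 1 spanning tree.

[0, 1, 3]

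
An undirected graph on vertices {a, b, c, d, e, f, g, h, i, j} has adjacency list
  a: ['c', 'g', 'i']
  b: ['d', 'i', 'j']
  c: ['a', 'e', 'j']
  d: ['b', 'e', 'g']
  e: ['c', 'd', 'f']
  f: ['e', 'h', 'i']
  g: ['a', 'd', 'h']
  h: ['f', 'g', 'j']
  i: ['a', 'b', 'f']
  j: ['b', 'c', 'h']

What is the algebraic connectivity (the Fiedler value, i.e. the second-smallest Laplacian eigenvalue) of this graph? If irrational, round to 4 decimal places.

Reading degrees in the order [a, b, c, d, e, f, g, h, i, j] gives [3, 3, 3, 3, 3, 3, 3, 3, 3, 3]; set D = diag(3, 3, 3, 3, 3, 3, 3, 3, 3, 3) and form L = D - A. Computing the eigenvalues of L and sorting gives [0, 2, 2, 2, 2, 2, 5, 5, 5, 5]. The Fiedler value lambda_2 = 2 is strictly positive, so the graph is connected. By the matrix-tree theorem the graph has (1/10) * product of the nonzero eigenvalues = 2000 spanning trees. The eigenvalues sum to 30, which equals trace(L) = 2|E|.

2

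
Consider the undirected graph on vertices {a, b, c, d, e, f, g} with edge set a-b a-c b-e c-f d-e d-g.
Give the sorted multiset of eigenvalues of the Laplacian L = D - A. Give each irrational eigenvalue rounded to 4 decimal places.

With the vertex order [a, b, c, d, e, f, g], the degrees are [2, 2, 2, 2, 2, 1, 1], giving D = diag(2, 2, 2, 2, 2, 1, 1) and L = D - A. L is symmetric positive semidefinite, so every eigenvalue is real and nonnegative. There is one zero in the spectrum, matching the 1 component.

[0, 0.1981, 0.7530, 1.5550, 2.4450, 3.2470, 3.8019]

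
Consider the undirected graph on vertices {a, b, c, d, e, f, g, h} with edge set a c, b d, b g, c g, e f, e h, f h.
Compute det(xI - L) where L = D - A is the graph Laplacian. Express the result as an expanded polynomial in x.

Each diagonal entry of L is the vertex degree and each off-diagonal entry is -1 where an edge is present, 0 otherwise; in the order [a, b, c, d, e, f, g, h] the diagonal is [1, 2, 2, 1, 2, 2, 2, 2]. Computing det(xI - L) by cofactor expansion (or equivalently via sum-over-permutations) gives x^8 - 14x^7 + 78x^6 - 218x^5 + 314x^4 - 210x^3 + 45x^2. The coefficient of x^7 equals -trace(L) = -14, matching the sum of degrees. The eigenvalues sum to 14, which equals trace(L) = 2|E|.

x^8 - 14x^7 + 78x^6 - 218x^5 + 314x^4 - 210x^3 + 45x^2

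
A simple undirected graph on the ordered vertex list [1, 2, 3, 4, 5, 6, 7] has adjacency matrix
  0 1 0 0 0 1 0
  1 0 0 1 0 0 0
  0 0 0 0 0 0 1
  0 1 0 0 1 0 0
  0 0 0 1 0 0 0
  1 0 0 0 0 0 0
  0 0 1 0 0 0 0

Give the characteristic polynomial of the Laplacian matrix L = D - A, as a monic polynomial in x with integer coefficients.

x^7 - 10x^6 + 37x^5 - 62x^4 + 45x^3 - 10x^2

With the vertex order [1, 2, 3, 4, 5, 6, 7], the degrees are [2, 2, 1, 2, 1, 1, 1], giving D = diag(2, 2, 1, 2, 1, 1, 1) and L = D - A. L has integer entries, so p(x) = det(xI - L) has integer coefficients. Expanding the determinant yields x^7 - 10x^6 + 37x^5 - 62x^4 + 45x^3 - 10x^2. The coefficient of x^6 equals -trace(L) = -10, matching the sum of degrees. There are 2 zeros in the spectrum, matching the 2 components.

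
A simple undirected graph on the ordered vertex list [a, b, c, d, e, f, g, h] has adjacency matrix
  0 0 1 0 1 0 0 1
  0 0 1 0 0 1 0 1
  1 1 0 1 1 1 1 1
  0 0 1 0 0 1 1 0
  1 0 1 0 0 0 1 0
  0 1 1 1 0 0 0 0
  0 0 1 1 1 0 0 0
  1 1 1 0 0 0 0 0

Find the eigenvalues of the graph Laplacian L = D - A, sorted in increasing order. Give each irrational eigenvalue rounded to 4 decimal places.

[0, 1.7530, 1.7530, 3.4450, 3.4450, 4.8019, 4.8019, 8]

Reading degrees in the order [a, b, c, d, e, f, g, h] gives [3, 3, 7, 3, 3, 3, 3, 3]; set D = diag(3, 3, 7, 3, 3, 3, 3, 3) and form L = D - A. The multiplicity of 0 as a Laplacian eigenvalue equals the number of connected components. The single zero eigenvalue shows the graph is connected. By the matrix-tree theorem the graph has (1/8) * product of the nonzero eigenvalues = 841 spanning trees.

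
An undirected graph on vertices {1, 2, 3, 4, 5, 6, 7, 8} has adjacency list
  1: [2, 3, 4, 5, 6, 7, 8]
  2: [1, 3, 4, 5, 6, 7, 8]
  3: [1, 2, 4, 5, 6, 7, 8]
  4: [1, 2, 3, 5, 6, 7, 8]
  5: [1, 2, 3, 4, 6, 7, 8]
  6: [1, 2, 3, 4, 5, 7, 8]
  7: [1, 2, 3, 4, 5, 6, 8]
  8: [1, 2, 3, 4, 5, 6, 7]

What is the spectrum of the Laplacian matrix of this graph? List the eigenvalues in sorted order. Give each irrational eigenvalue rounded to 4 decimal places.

Reading degrees in the order [1, 2, 3, 4, 5, 6, 7, 8] gives [7, 7, 7, 7, 7, 7, 7, 7]; set D = diag(7, 7, 7, 7, 7, 7, 7, 7) and form L = D - A. L is symmetric positive semidefinite, so every eigenvalue is real and nonnegative. The single zero eigenvalue shows the graph is connected.

[0, 8, 8, 8, 8, 8, 8, 8]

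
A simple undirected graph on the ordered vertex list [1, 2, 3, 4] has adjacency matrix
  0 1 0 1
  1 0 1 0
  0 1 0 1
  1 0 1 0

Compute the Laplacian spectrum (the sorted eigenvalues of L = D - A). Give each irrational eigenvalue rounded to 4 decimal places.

Reading degrees in the order [1, 2, 3, 4] gives [2, 2, 2, 2]; set D = diag(2, 2, 2, 2) and form L = D - A. L is symmetric positive semidefinite, so every eigenvalue is real and nonnegative. The single zero eigenvalue shows the graph is connected. The eigenvalues sum to 8, which equals trace(L) = 2|E|.

[0, 2, 2, 4]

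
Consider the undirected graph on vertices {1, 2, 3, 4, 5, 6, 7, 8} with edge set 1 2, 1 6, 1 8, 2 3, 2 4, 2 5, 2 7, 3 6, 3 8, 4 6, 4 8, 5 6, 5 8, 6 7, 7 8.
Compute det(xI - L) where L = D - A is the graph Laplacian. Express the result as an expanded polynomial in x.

With the vertex order [1, 2, 3, 4, 5, 6, 7, 8], the degrees are [3, 5, 3, 3, 3, 5, 3, 5], giving D = diag(3, 5, 3, 3, 3, 5, 3, 5) and L = D - A. The eigenvalues of L are [0, 3, 3, 3, 3, 5, 5, 8]; the characteristic polynomial is the product of (x - lambda_i), which multiplies out to x^8 - 30x^7 + 375x^6 - 2540x^5 + 10095x^4 - 23598x^3 + 30105x^2 - 16200x. The constant term is 0 because L is singular (the all-ones vector lies in its kernel). The largest eigenvalue, 8, is at most the vertex count 8.

x^8 - 30x^7 + 375x^6 - 2540x^5 + 10095x^4 - 23598x^3 + 30105x^2 - 16200x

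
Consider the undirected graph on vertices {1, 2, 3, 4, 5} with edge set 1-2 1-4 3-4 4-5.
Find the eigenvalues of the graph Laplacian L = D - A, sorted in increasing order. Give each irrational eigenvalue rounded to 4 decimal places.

[0, 0.5188, 1, 2.3111, 4.1701]

Reading degrees in the order [1, 2, 3, 4, 5] gives [2, 1, 1, 3, 1]; set D = diag(2, 1, 1, 3, 1) and form L = D - A. Diagonalising L (or applying a numerical eigensolver to the 5x5 matrix) gives the spectrum above. The eigenvalues sum to 8, which equals trace(L) = 2|E|. By the matrix-tree theorem the graph has (1/5) * product of the nonzero eigenvalues = 1 spanning tree.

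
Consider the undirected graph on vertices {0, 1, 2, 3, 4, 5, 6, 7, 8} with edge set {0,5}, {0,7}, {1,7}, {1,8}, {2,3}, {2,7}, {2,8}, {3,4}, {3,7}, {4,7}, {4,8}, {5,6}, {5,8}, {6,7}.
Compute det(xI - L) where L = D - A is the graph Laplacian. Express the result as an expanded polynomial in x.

x^9 - 28x^8 + 328x^7 - 2100x^6 + 8040x^5 - 18852x^4 + 26433x^3 - 20250x^2 + 6480x

Each diagonal entry of L is the vertex degree and each off-diagonal entry is -1 where an edge is present, 0 otherwise; in the order [0, 1, 2, 3, 4, 5, 6, 7, 8] the diagonal is [2, 2, 3, 3, 3, 3, 2, 6, 4]. Computing det(xI - L) by cofactor expansion (or equivalently via sum-over-permutations) gives x^9 - 28x^8 + 328x^7 - 2100x^6 + 8040x^5 - 18852x^4 + 26433x^3 - 20250x^2 + 6480x. The coefficient of x^8 equals -trace(L) = -28, matching the sum of degrees. By the matrix-tree theorem the graph has (1/9) * product of the nonzero eigenvalues = 720 spanning trees. The eigenvalues sum to 28, which equals trace(L) = 2|E|.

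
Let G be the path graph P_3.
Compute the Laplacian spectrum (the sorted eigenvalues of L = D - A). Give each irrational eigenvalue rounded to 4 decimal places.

[0, 1, 3]

The graph has 3 vertices and degree multiset [2, 1, 1]; D is the diagonal matrix of degrees and L = D - A. Since every row of L sums to 0, the all-ones vector is in the kernel and 0 is an eigenvalue.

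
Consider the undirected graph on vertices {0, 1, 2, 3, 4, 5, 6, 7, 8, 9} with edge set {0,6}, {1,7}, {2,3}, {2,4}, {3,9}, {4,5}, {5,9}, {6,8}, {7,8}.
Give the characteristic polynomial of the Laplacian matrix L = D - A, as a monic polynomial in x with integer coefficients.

x^10 - 18x^9 + 136x^8 - 560x^7 + 1365x^6 - 2000x^5 + 1700x^4 - 750x^3 + 125x^2

With the vertex order [0, 1, 2, 3, 4, 5, 6, 7, 8, 9], the degrees are [1, 1, 2, 2, 2, 2, 2, 2, 2, 2], giving D = diag(1, 1, 2, 2, 2, 2, 2, 2, 2, 2) and L = D - A. Computing det(xI - L) by cofactor expansion (or equivalently via sum-over-permutations) gives x^10 - 18x^9 + 136x^8 - 560x^7 + 1365x^6 - 2000x^5 + 1700x^4 - 750x^3 + 125x^2. The constant term is 0 because L is singular (the all-ones vector lies in its kernel).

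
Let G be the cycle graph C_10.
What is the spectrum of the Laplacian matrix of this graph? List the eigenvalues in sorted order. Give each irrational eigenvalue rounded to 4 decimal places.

[0, 0.3820, 0.3820, 1.3820, 1.3820, 2.6180, 2.6180, 3.6180, 3.6180, 4]

The graph has 10 vertices and degree multiset [2, 2, 2, 2, 2, 2, 2, 2, 2, 2]; D is the diagonal matrix of degrees and L = D - A. L is symmetric positive semidefinite, so every eigenvalue is real and nonnegative. By the matrix-tree theorem the graph has (1/10) * product of the nonzero eigenvalues = 10 spanning trees.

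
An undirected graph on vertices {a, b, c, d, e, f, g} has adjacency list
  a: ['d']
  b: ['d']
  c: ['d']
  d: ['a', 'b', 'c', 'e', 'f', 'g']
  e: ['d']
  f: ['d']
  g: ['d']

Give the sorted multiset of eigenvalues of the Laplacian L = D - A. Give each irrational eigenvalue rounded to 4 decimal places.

[0, 1, 1, 1, 1, 1, 7]

With the vertex order [a, b, c, d, e, f, g], the degrees are [1, 1, 1, 6, 1, 1, 1], giving D = diag(1, 1, 1, 6, 1, 1, 1) and L = D - A. Since every row of L sums to 0, the all-ones vector is in the kernel and 0 is an eigenvalue. The single zero eigenvalue shows the graph is connected. There is one zero in the spectrum, matching the 1 component.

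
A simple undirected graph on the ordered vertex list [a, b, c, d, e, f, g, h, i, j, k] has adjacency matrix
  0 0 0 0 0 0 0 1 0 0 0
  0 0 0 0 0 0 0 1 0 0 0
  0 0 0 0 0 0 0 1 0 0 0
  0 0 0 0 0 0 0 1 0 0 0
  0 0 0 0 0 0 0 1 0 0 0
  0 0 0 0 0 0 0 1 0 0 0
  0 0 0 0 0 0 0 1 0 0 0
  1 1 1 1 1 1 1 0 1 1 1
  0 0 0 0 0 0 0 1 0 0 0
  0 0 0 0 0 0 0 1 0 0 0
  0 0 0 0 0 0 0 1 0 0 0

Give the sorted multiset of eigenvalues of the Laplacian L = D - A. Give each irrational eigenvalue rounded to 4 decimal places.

[0, 1, 1, 1, 1, 1, 1, 1, 1, 1, 11]

With the vertex order [a, b, c, d, e, f, g, h, i, j, k], the degrees are [1, 1, 1, 1, 1, 1, 1, 10, 1, 1, 1], giving D = diag(1, 1, 1, 1, 1, 1, 1, 10, 1, 1, 1) and L = D - A. Since every row of L sums to 0, the all-ones vector is in the kernel and 0 is an eigenvalue. The single zero eigenvalue shows the graph is connected. The eigenvalues sum to 20, which equals trace(L) = 2|E|. By the matrix-tree theorem the graph has (1/11) * product of the nonzero eigenvalues = 1 spanning tree.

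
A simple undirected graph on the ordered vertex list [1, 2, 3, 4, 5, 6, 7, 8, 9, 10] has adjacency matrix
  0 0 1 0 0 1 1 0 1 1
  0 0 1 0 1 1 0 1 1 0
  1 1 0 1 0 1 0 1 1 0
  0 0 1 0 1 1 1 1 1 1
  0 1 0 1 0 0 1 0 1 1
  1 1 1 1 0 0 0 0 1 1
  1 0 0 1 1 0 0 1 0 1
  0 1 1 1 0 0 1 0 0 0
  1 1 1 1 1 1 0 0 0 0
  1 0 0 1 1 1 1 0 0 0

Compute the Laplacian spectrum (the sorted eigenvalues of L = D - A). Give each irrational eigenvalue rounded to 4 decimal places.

Each diagonal entry of L is the vertex degree and each off-diagonal entry is -1 where an edge is present, 0 otherwise; in the order [1, 2, 3, 4, 5, 6, 7, 8, 9, 10] the diagonal is [5, 5, 6, 7, 5, 6, 5, 4, 6, 5]. Since every row of L sums to 0, the all-ones vector is in the kernel and 0 is an eigenvalue. The eigenvalues sum to 54, which equals trace(L) = 2|E|.

[0, 3.3583, 3.7095, 4.3741, 5.7414, 6.1440, 6.8595, 7.3165, 7.7675, 8.7291]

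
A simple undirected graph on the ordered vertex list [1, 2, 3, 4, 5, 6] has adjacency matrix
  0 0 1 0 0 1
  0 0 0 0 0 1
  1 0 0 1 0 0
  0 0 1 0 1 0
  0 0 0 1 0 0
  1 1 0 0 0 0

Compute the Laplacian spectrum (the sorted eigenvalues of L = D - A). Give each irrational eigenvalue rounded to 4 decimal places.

[0, 0.2679, 1, 2, 3, 3.7321]

Reading degrees in the order [1, 2, 3, 4, 5, 6] gives [2, 1, 2, 2, 1, 2]; set D = diag(2, 1, 2, 2, 1, 2) and form L = D - A. L is symmetric positive semidefinite, so every eigenvalue is real and nonnegative. The single zero eigenvalue shows the graph is connected. The largest eigenvalue, 3.7321, is at most the vertex count 6.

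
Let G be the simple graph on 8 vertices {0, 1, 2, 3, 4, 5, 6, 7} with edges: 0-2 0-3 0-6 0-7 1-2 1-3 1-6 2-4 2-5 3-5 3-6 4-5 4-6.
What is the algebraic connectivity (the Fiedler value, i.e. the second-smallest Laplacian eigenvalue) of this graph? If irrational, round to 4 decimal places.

0.8249

Each diagonal entry of L is the vertex degree and each off-diagonal entry is -1 where an edge is present, 0 otherwise; in the order [0, 1, 2, 3, 4, 5, 6, 7] the diagonal is [4, 3, 4, 4, 3, 3, 4, 1]. The smallest Laplacian eigenvalue is always 0. The next one, lambda_2 = 0.8249, measures how hard the graph is to disconnect: larger values mean better connectivity. By the matrix-tree theorem the graph has (1/8) * product of the nonzero eigenvalues = 399 spanning trees.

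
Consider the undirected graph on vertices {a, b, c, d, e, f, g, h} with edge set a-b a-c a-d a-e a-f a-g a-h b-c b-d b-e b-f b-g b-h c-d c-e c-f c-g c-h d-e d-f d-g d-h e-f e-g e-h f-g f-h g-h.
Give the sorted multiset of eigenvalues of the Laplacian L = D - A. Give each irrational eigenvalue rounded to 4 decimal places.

Each diagonal entry of L is the vertex degree and each off-diagonal entry is -1 where an edge is present, 0 otherwise; in the order [a, b, c, d, e, f, g, h] the diagonal is [7, 7, 7, 7, 7, 7, 7, 7]. The multiplicity of 0 as a Laplacian eigenvalue equals the number of connected components. The single zero eigenvalue shows the graph is connected. By the matrix-tree theorem the graph has (1/8) * product of the nonzero eigenvalues = 262144 spanning trees. The largest eigenvalue, 8, is at most the vertex count 8.

[0, 8, 8, 8, 8, 8, 8, 8]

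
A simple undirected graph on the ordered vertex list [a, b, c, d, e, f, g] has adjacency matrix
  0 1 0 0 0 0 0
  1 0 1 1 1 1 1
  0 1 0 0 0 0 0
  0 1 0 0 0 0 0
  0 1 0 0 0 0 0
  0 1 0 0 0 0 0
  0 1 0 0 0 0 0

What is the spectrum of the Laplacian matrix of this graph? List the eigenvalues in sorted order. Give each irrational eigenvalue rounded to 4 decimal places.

[0, 1, 1, 1, 1, 1, 7]

Reading degrees in the order [a, b, c, d, e, f, g] gives [1, 6, 1, 1, 1, 1, 1]; set D = diag(1, 6, 1, 1, 1, 1, 1) and form L = D - A. Diagonalising L (or applying a numerical eigensolver to the 7x7 matrix) gives the spectrum above. The single zero eigenvalue shows the graph is connected.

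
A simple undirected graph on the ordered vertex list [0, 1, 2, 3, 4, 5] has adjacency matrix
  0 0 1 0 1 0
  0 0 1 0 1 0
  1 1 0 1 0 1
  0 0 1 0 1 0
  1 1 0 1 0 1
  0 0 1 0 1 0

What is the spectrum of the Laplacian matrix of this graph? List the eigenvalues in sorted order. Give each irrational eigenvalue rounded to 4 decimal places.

Each diagonal entry of L is the vertex degree and each off-diagonal entry is -1 where an edge is present, 0 otherwise; in the order [0, 1, 2, 3, 4, 5] the diagonal is [2, 2, 4, 2, 4, 2]. L is symmetric positive semidefinite, so every eigenvalue is real and nonnegative. The eigenvalues sum to 16, which equals trace(L) = 2|E|. There is one zero in the spectrum, matching the 1 component.

[0, 2, 2, 2, 4, 6]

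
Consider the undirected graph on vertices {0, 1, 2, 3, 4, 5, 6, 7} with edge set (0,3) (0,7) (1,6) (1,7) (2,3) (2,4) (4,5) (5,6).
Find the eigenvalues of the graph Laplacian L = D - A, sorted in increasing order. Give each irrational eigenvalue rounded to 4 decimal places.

Each diagonal entry of L is the vertex degree and each off-diagonal entry is -1 where an edge is present, 0 otherwise; in the order [0, 1, 2, 3, 4, 5, 6, 7] the diagonal is [2, 2, 2, 2, 2, 2, 2, 2]. The multiplicity of 0 as a Laplacian eigenvalue equals the number of connected components. The largest eigenvalue, 4, is at most the vertex count 8.

[0, 0.5858, 0.5858, 2, 2, 3.4142, 3.4142, 4]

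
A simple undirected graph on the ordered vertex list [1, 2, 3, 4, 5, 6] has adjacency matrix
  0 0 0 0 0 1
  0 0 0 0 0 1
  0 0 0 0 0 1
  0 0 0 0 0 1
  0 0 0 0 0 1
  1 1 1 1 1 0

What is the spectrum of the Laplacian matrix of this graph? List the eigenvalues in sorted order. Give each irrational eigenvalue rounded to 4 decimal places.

[0, 1, 1, 1, 1, 6]

Reading degrees in the order [1, 2, 3, 4, 5, 6] gives [1, 1, 1, 1, 1, 5]; set D = diag(1, 1, 1, 1, 1, 5) and form L = D - A. L is symmetric positive semidefinite, so every eigenvalue is real and nonnegative. The single zero eigenvalue shows the graph is connected. The largest eigenvalue, 6, is at most the vertex count 6.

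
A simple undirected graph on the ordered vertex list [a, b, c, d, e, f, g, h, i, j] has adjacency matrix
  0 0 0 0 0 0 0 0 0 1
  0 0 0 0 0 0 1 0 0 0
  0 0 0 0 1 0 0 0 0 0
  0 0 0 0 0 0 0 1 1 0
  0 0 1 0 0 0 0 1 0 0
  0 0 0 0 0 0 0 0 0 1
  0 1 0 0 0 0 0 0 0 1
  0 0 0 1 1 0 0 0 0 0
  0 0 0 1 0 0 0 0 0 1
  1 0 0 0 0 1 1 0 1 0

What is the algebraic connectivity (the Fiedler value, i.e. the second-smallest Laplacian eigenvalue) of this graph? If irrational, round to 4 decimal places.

Each diagonal entry of L is the vertex degree and each off-diagonal entry is -1 where an edge is present, 0 otherwise; in the order [a, b, c, d, e, f, g, h, i, j] the diagonal is [1, 1, 1, 2, 2, 1, 2, 2, 2, 4]. Computing the eigenvalues of L and sorting gives [0, 0.1317, 0.5006, 0.7370, 1, 1.6424, 2.3851, 2.7880, 3.6407, 5.1744]. The Fiedler value lambda_2 = 0.1317 is strictly positive, so the graph is connected. The eigenvalues sum to 18, which equals trace(L) = 2|E|.

0.1317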